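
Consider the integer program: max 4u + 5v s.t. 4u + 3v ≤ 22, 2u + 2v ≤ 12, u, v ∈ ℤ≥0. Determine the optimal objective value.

30

(u,v)=(0,6) is feasible, giving 30.
(u,v)=(1,5) is feasible, giving 29.
(u,v)=(0,5) is feasible, giving 25.
Maximum is 30 at (u,v)=(0,6).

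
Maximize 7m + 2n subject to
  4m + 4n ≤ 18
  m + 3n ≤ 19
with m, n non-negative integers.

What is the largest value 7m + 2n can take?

28

Relaxing integrality, the LP optimum is 31.50 at (m,n) = (4.5, 0), which is not an integer point.
(m,n)=(4,0): 4·4+4·0=16≤18, 1·4+3·0=4≤19, objective 28.
(m,n)=(3,1): 4·3+4·1=16≤18, 1·3+3·1=6≤19, objective 23.
(m,n)=(3,0): 4·3+4·0=12≤18, 1·3+3·0=3≤19, objective 21.
No feasible integer point exceeds 28.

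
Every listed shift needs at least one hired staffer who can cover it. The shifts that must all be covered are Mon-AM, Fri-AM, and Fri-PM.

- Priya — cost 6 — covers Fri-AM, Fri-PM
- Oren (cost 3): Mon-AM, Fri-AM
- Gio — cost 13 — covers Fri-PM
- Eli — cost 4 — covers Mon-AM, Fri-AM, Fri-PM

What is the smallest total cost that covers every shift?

Eli alone covers Mon-AM, Fri-AM, Fri-PM — every shift.
Total cost: 4.
No cover costs less than 4.

4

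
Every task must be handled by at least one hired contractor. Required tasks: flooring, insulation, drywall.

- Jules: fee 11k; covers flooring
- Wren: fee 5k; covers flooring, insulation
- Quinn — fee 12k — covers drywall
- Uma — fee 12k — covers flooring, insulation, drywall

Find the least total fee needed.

Uma alone covers flooring, insulation, drywall — every task.
Total fee: 12.

12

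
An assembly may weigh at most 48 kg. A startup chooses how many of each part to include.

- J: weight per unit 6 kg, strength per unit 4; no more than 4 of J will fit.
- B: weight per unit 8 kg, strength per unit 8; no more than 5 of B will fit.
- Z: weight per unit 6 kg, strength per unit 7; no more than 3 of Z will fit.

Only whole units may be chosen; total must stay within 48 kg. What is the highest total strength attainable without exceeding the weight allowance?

49

1×J, 3×B, and 3×Z: weight 48 ≤ 48, strength 1·4 + 3·8 + 3·7 = 49.
5×B and 1×Z: weight 46 ≤ 48, strength 5·8 + 1·7 = 47.
Best is 49.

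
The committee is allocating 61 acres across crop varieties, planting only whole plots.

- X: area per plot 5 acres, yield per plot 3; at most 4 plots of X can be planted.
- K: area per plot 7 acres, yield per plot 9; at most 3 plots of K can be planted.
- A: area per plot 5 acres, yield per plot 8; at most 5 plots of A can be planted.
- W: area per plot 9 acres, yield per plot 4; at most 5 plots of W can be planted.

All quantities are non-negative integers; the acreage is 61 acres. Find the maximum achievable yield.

Take 3×X, 3×K, and 5×A: area 61 ≤ 61, yield 3·3 + 3·9 + 5·8 = 76.
A has the best ratio (8/5) and is taken to its limit of 5; remaining capacity is filled optimally with the others.

76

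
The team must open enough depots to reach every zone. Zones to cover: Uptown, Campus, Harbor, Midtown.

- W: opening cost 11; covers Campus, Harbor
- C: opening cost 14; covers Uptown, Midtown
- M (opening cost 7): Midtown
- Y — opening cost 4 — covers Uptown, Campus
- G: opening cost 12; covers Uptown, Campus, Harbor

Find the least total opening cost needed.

The greedy cost-per-new-zone heuristic would pick Y, M, and W for 22, but a cheaper cover exists.
Choose M and G: together they cover Uptown, Campus, Harbor, Midtown — every zone.
Total opening cost: 7 + 12 = 19.
No cover costs less than 19.

19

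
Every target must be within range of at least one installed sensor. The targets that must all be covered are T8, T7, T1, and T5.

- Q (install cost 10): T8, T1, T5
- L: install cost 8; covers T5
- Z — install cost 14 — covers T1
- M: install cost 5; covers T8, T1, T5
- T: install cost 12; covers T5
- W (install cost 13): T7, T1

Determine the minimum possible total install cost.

Choose M and W: together they cover T8, T7, T1, T5 — every target.
Total install cost: 5 + 13 = 18.

18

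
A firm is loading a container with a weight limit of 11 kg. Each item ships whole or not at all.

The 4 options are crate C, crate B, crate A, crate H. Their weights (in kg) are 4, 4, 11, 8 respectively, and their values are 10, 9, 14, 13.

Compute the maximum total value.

crate A: weight 11 ≤ 11, value 14.
crate C + crate B: weight 4 + 4 = 8 ≤ 11, value 10 + 9 = 19.
crate H: weight 8 ≤ 11, value 13.
Best is crate C and crate B with total value 19.

19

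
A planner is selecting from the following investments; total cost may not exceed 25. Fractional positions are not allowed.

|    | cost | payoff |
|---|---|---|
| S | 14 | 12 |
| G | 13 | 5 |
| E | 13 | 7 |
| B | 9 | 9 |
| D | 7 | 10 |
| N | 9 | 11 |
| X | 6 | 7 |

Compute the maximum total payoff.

Treat it as a binary knapsack problem.
B + D + N: cost 9 + 7 + 9 = 25 ≤ 25, payoff 9 + 10 + 11 = 30.
D + N + X: cost 7 + 9 + 6 = 22 ≤ 25, payoff 10 + 11 + 7 = 28.
Best is B, D, and N with total payoff 30.

30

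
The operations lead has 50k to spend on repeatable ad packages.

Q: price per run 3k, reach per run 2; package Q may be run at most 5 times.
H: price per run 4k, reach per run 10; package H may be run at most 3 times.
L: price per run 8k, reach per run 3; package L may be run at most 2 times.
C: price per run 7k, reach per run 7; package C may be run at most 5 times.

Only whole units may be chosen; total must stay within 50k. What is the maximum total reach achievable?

67

H has the best ratio (10/4); taking only H gives at most 3×10 = 30 (stopped by the supply cap of 3).
Mixing does better — 1×Q, 3×H, and 5×C: price 50 ≤ 50, reach 1·2 + 3·10 + 5·7 = 67.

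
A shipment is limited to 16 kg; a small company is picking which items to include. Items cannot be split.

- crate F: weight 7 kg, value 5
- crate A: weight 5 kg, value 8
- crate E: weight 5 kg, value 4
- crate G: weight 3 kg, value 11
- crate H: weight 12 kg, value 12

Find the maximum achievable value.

Take crate F, crate A, and crate G: weight 7 + 5 + 3 = 15 ≤ 16, value 5 + 8 + 11 = 24.
No other feasible combination does better.

24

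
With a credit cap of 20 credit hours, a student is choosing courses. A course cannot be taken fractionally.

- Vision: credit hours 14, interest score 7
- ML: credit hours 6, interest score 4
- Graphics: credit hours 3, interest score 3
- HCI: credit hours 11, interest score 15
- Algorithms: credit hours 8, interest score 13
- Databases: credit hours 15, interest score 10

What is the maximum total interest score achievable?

Allowing fractional choices, the relaxed optimum would be about 29.0, but courses are indivisible.
HCI + Algorithms: credit hours 11 + 8 = 19 ≤ 20, interest score 15 + 13 = 28.
ML + Graphics + HCI: credit hours 6 + 3 + 11 = 20 ≤ 20, interest score 4 + 3 + 15 = 22.
ML + Graphics + Algorithms: credit hours 6 + 3 + 8 = 17 ≤ 20, interest score 4 + 3 + 13 = 20.
Best is HCI and Algorithms with total interest score 28.

28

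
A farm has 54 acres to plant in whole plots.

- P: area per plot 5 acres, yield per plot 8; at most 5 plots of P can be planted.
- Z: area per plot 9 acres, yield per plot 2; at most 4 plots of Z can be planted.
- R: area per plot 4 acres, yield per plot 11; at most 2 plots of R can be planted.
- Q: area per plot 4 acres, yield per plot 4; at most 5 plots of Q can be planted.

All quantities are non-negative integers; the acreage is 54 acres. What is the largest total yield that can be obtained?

82

Take 5×P, 2×R, and 5×Q: area 53 ≤ 54, yield 5·8 + 2·11 + 5·4 = 82.
R has the best ratio (11/4) and is taken to its limit of 2; remaining capacity is filled optimally with the others.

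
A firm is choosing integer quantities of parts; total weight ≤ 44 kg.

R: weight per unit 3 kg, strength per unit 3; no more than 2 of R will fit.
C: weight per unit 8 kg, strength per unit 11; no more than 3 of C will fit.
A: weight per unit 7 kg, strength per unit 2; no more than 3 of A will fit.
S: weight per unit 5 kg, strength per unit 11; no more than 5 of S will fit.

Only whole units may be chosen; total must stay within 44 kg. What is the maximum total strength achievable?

80

2×C and 5×S: weight 41 ≤ 44, strength 2·11 + 5·11 = 77.
1×R, 2×C, and 5×S: weight 44 ≤ 44, strength 1·3 + 2·11 + 5·11 = 80.
Best is 80.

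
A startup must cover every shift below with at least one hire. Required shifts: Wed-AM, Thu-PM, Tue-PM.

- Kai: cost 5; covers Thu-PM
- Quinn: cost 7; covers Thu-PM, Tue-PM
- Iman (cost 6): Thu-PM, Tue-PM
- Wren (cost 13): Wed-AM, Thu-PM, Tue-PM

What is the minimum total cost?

The greedy cost-per-new-shift heuristic would pick Iman and Wren for 19, but a cheaper cover exists.
Wren alone covers Wed-AM, Thu-PM, Tue-PM — every shift.
Total cost: 13.
No cover costs less than 13.

13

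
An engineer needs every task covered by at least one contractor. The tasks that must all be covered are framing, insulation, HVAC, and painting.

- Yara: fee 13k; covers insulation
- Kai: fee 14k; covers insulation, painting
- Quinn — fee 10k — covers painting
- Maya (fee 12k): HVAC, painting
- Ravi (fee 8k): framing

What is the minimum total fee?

33

Choose Yara, Maya, and Ravi: together they cover framing, insulation, HVAC, painting — every task.
Total fee: 13 + 12 + 8 = 33.
No cover costs less than 33.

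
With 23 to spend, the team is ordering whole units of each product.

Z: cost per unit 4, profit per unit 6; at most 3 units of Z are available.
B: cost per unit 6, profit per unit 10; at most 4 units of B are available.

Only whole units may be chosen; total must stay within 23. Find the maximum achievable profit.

Take 1×Z and 3×B: cost 22 ≤ 23, profit 1·6 + 3·10 = 36.
No other integer combination yields more.

36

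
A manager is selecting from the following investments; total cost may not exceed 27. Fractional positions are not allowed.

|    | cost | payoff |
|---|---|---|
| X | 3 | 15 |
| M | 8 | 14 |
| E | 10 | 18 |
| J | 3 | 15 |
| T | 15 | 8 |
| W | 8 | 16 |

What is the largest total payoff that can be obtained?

64

Allowing fractional choices, the relaxed optimum would be about 69.2, but investments are indivisible.
X + M + E + J: cost 3 + 8 + 10 + 3 = 24 ≤ 27, payoff 15 + 14 + 18 + 15 = 62.
X + M + J + W: cost 3 + 8 + 3 + 8 = 22 ≤ 27, payoff 15 + 14 + 15 + 16 = 60.
X + E + J + W: cost 3 + 10 + 3 + 8 = 24 ≤ 27, payoff 15 + 18 + 15 + 16 = 64.
Best is X, E, J, and W with total payoff 64.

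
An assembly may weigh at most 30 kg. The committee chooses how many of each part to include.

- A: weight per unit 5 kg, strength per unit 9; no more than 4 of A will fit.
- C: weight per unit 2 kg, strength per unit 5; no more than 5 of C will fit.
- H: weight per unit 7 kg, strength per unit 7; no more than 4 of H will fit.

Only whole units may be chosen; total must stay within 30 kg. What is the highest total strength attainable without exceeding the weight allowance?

Take 4×A and 5×C: weight 30 ≤ 30, strength 4·9 + 5·5 = 61.
C has the best ratio (5/2) and is taken to its limit of 5; remaining capacity is filled optimally with the others.

61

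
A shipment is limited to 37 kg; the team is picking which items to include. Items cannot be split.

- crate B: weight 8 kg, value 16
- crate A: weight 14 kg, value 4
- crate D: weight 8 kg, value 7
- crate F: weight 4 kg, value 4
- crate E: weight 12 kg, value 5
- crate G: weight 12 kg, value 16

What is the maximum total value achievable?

Allowing fractional choices, the relaxed optimum would be about 45.1, but items are indivisible.
crate B + crate D + crate F + crate G: weight 8 + 8 + 4 + 12 = 32 ≤ 37, value 16 + 7 + 4 + 16 = 43.
crate B + crate F + crate E + crate G: weight 8 + 4 + 12 + 12 = 36 ≤ 37, value 16 + 4 + 5 + 16 = 41.
Best is crate B, crate D, crate F, and crate G with total value 43.

43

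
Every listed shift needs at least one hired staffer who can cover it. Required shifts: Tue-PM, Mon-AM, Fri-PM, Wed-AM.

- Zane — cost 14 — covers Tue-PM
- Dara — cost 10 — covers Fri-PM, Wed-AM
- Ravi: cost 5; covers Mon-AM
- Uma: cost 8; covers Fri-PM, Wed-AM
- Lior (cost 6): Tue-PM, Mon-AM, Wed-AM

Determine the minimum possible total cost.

14

Choose Uma and Lior: together they cover Tue-PM, Mon-AM, Fri-PM, Wed-AM — every shift.
Total cost: 8 + 6 = 14.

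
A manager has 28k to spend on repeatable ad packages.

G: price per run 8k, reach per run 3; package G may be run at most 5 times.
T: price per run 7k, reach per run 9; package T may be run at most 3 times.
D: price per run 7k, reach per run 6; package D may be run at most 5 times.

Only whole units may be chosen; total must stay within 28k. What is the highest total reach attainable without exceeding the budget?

Take 3×T and 1×D: price 28 ≤ 28, reach 3·9 + 1·6 = 33.
T has the best ratio (9/7) and is taken to its limit of 3; remaining capacity is filled optimally with the others.

33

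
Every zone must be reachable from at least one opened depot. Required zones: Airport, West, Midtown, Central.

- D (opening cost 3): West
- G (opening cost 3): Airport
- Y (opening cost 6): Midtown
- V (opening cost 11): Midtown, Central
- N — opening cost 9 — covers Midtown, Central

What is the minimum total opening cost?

This is an integer covering problem.
Choose D, G, and N: together they cover Airport, West, Midtown, Central — every zone.
Total opening cost: 3 + 3 + 9 = 15.
No cover costs less than 15.

15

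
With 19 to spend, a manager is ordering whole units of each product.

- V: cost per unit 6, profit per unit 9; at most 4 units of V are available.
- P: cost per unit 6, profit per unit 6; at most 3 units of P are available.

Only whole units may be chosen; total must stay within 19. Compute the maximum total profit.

27

Take 3×V: cost 18 ≤ 19, profit 3·9 = 27.
No other integer combination yields more.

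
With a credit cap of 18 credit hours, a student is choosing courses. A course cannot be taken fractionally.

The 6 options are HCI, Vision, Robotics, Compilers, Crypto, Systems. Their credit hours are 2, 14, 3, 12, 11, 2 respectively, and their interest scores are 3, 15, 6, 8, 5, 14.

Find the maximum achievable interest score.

Take HCI, Vision, and Systems: credit hours 2 + 14 + 2 = 18 ≤ 18, interest score 3 + 15 + 14 = 32.
No other feasible combination does better.

32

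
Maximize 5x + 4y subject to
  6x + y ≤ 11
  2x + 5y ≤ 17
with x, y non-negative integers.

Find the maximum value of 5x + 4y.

(x,y)=(1,3) is feasible, giving 17.
(x,y)=(1,2) is feasible, giving 13.
(x,y)=(0,3) is feasible, giving 12.
The best lattice point is (1,3), giving 17.

17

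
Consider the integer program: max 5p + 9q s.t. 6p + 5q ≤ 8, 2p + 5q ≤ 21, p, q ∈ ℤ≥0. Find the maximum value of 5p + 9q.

(p,q)=(0,1) is feasible, giving 9.
(p,q)=(1,0) is feasible, giving 5.
(p,q)=(0,0) is feasible, giving 0.
Maximum is 9 at (p,q)=(0,1).

9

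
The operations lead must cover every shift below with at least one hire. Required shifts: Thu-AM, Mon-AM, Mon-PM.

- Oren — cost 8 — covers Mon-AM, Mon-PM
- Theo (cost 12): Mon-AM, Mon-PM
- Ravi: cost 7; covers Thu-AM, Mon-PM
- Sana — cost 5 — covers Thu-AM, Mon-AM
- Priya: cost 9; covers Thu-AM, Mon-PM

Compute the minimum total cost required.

This is a weighted set-cover instance.
Choose Ravi and Sana: together they cover Thu-AM, Mon-AM, Mon-PM — every shift.
Total cost: 7 + 5 = 12.
No cover costs less than 12.

12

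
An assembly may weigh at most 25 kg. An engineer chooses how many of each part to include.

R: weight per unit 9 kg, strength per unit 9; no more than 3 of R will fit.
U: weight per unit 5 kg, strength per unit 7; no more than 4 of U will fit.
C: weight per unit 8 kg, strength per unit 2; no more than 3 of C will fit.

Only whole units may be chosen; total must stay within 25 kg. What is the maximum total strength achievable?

This is a bounded integer knapsack.
U has the best ratio (7/5); taking only U gives at most 4×7 = 28 (stopped by the supply cap of 4).
Mixing does better — 1×R and 3×U: weight 24 ≤ 25, strength 1·9 + 3·7 = 30.

30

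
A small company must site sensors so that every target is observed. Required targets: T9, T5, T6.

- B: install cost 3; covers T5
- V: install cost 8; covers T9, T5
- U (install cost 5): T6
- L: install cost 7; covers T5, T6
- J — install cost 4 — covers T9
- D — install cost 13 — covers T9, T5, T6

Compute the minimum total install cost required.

11

The greedy cost-per-new-target heuristic would pick B, J, and U for 12, but a cheaper cover exists.
Choose L and J: together they cover T9, T5, T6 — every target.
Total install cost: 7 + 4 = 11.
No cover costs less than 11.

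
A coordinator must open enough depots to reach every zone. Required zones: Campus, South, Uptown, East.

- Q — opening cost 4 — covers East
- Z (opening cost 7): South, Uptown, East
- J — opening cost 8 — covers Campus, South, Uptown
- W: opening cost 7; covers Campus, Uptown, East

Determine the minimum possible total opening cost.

This is an integer covering problem.
The greedy cost-per-new-zone heuristic would pick Z and W for 14, but a cheaper cover exists.
Choose Q and J: together they cover Campus, South, Uptown, East — every zone.
Total opening cost: 4 + 8 = 12.
No cover costs less than 12.

12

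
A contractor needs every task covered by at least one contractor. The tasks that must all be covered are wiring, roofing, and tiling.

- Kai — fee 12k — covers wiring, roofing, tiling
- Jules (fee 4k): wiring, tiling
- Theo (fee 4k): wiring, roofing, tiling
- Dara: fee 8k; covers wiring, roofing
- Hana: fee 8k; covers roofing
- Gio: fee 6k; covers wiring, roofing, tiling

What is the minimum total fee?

4

Theo alone covers wiring, roofing, tiling — every task.
Total fee: 4.
No cover costs less than 4.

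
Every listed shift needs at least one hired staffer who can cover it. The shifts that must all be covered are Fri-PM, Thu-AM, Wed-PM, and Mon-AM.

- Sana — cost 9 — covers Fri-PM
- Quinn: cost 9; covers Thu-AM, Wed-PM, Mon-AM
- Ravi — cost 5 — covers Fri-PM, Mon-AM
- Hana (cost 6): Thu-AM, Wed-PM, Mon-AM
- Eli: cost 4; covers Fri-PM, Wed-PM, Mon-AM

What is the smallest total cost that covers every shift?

Choose Hana and Eli: together they cover Fri-PM, Thu-AM, Wed-PM, Mon-AM — every shift.
Total cost: 6 + 4 = 10.
No cover costs less than 10.

10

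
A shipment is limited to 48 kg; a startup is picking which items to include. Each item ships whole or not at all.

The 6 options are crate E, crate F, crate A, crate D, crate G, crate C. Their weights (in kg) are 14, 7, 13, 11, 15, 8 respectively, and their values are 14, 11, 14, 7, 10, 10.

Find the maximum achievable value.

49

Allowing fractional choices, the relaxed optimum would be about 53.0, but items are indivisible.
crate F + crate A + crate G + crate C: weight 7 + 13 + 15 + 8 = 43 ≤ 48, value 11 + 14 + 10 + 10 = 45.
crate E + crate F + crate A + crate C: weight 14 + 7 + 13 + 8 = 42 ≤ 48, value 14 + 11 + 14 + 10 = 49.
crate E + crate F + crate A + crate D: weight 14 + 7 + 13 + 11 = 45 ≤ 48, value 14 + 11 + 14 + 7 = 46.
Best is crate E, crate F, crate A, and crate C with total value 49.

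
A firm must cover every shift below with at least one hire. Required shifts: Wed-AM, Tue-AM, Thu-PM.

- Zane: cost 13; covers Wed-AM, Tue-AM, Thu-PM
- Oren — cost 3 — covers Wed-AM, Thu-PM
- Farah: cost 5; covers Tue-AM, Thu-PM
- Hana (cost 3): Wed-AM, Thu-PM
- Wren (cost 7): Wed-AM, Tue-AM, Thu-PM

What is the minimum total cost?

This is an integer covering problem.
The greedy cost-per-new-shift heuristic would pick Oren and Farah for 8, but a cheaper cover exists.
Wren alone covers Wed-AM, Tue-AM, Thu-PM — every shift.
Total cost: 7.
No cover costs less than 7.

7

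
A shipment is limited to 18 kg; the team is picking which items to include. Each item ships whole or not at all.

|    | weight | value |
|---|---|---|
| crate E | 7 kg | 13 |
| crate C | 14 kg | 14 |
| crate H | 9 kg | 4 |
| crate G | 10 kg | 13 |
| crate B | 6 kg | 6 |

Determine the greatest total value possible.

Allowing fractional choices, the relaxed optimum would be about 27.0, but items are indivisible.
crate E + crate B: weight 7 + 6 = 13 ≤ 18, value 13 + 6 = 19.
crate E + crate G: weight 7 + 10 = 17 ≤ 18, value 13 + 13 = 26.
crate G + crate B: weight 10 + 6 = 16 ≤ 18, value 13 + 6 = 19.
Best is crate E and crate G with total value 26.

26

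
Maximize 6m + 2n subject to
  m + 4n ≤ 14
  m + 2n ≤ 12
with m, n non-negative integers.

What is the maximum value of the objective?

72

(m,n)=(12,0): 1·12+4·0=12≤14, 1·12+2·0=12≤12, objective 72.
(m,n)=(11,0): 1·11+4·0=11≤14, 1·11+2·0=11≤12, objective 66.
Maximum is 72 at (m,n)=(12,0).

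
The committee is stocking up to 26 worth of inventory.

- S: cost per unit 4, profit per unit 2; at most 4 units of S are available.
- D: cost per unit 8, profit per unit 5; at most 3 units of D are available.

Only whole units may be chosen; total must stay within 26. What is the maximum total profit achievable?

2×S and 2×D: cost 24 ≤ 26, profit 2·2 + 2·5 = 14.
3×D: cost 24 ≤ 26, profit 3·5 = 15.
Best is 15.

15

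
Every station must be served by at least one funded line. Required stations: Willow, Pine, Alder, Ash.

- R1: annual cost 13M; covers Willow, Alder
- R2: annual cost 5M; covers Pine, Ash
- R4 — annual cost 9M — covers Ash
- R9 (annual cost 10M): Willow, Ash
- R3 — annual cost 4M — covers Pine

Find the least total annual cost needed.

Choose R1 and R2: together they cover Willow, Pine, Alder, Ash — every station.
Total annual cost: 13 + 5 = 18.
No cover costs less than 18.

18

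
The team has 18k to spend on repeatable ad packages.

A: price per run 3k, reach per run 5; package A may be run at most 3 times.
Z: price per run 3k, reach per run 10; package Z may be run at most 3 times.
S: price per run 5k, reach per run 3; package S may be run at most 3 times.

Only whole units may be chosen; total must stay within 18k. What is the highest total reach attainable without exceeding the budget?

Z has the best ratio (10/3); taking only Z gives at most 3×10 = 30 (stopped by the supply cap of 3).
Mixing does better — 3×A and 3×Z: price 18 ≤ 18, reach 3·5 + 3·10 = 45.

45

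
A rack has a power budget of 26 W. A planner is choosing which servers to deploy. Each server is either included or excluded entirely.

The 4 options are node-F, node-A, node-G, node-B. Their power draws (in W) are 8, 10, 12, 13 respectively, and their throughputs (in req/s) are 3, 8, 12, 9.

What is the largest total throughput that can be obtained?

21

Take node-G and node-B: power draw 12 + 13 = 25 ≤ 26, throughput 12 + 9 = 21.
No other feasible combination does better.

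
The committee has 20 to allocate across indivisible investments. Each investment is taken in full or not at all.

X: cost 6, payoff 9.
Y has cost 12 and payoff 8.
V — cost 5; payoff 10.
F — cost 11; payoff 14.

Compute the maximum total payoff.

Allowing fractional choices, the relaxed optimum would be about 30.5, but investments are indivisible.
X + F: cost 6 + 11 = 17 ≤ 20, payoff 9 + 14 = 23.
V + F: cost 5 + 11 = 16 ≤ 20, payoff 10 + 14 = 24.
Best is V and F with total payoff 24.

24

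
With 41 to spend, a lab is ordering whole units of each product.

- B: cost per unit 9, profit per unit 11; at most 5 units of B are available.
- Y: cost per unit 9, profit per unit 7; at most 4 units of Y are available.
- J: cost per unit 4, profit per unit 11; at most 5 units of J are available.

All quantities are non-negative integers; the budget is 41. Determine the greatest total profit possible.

77

This is a bounded integer knapsack.
1×B, 1×Y, and 5×J: cost 38 ≤ 41, profit 1·11 + 1·7 + 5·11 = 73.
2×B and 5×J: cost 38 ≤ 41, profit 2·11 + 5·11 = 77.
Best is 77.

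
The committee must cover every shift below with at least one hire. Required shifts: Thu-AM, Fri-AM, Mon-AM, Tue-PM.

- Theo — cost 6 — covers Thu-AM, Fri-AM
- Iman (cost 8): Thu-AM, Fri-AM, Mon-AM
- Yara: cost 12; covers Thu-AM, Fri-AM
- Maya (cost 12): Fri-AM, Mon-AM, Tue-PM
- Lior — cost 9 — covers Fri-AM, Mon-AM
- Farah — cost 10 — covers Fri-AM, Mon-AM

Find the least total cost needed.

This is a weighted set-cover instance.
The greedy cost-per-new-shift heuristic would pick Iman and Maya for 20, but a cheaper cover exists.
Choose Theo and Maya: together they cover Thu-AM, Fri-AM, Mon-AM, Tue-PM — every shift.
Total cost: 6 + 12 = 18.
No cover costs less than 18.

18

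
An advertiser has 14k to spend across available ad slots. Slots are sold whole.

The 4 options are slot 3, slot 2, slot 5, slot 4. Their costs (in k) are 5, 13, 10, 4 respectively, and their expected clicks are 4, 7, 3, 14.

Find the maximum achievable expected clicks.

18

This is a 0-1 knapsack instance.
Take slot 3 and slot 4: cost 5 + 4 = 9 ≤ 14, expected clicks 4 + 14 = 18.
No other feasible combination does better.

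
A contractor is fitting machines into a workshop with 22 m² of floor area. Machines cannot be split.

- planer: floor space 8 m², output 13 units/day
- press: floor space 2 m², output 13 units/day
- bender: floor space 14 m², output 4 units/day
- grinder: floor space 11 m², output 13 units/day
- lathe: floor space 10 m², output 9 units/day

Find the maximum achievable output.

Take planer, press, and grinder: floor space 8 + 2 + 11 = 21 ≤ 22, output 13 + 13 + 13 = 39.
No other feasible combination does better.

39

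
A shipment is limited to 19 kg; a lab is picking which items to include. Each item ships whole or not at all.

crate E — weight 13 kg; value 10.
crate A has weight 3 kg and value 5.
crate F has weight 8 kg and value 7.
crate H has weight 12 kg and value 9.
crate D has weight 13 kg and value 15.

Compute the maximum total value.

20

Treat it as a binary knapsack problem.
Allowing fractional choices, the relaxed optimum would be about 22.6, but items are indivisible.
crate D: weight 13 ≤ 19, value 15.
crate E + crate A: weight 13 + 3 = 16 ≤ 19, value 10 + 5 = 15.
crate A + crate D: weight 3 + 13 = 16 ≤ 19, value 5 + 15 = 20.
Best is crate A and crate D with total value 20.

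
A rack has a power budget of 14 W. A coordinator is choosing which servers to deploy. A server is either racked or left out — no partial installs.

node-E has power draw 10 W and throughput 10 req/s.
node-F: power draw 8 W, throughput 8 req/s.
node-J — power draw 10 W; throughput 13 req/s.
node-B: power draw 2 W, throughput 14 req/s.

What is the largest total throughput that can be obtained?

27

Allowing fractional choices, the relaxed optimum would be about 29.0, but servers are indivisible.
node-J + node-B: power draw 10 + 2 = 12 ≤ 14, throughput 13 + 14 = 27.
node-E + node-B: power draw 10 + 2 = 12 ≤ 14, throughput 10 + 14 = 24.
Best is node-J and node-B with total throughput 27.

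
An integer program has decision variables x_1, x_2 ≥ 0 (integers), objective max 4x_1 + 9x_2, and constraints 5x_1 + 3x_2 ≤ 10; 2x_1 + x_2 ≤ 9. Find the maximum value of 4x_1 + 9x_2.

The continuous relaxation peaks at (0, 3.33) with value 30.00; rounding to a feasible lattice point costs some objective.
(x_1,x_2)=(0,3): 5·0+3·3=9≤10, 2·0+1·3=3≤9, objective 27.
(x_1,x_2)=(0,2): 5·0+3·2=6≤10, 2·0+1·2=2≤9, objective 18.
The best lattice point is (0,3), giving 27.

27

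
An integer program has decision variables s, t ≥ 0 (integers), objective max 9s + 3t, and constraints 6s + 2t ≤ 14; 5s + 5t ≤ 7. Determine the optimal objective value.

(s,t)=(1,0) is feasible, giving 9.
(s,t)=(0,1) is feasible, giving 3.
(s,t)=(0,0) is feasible, giving 0.
The best lattice point is (1,0), giving 9.

9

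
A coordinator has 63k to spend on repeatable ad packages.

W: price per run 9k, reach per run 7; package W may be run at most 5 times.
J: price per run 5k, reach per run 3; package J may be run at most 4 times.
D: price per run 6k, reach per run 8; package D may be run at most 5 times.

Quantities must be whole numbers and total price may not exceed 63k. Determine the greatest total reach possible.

64

2×W, 3×J, and 5×D: price 63 ≤ 63, reach 2·7 + 3·3 + 5·8 = 63.
3×W, 1×J, and 5×D: price 62 ≤ 63, reach 3·7 + 1·3 + 5·8 = 64.
Best is 64.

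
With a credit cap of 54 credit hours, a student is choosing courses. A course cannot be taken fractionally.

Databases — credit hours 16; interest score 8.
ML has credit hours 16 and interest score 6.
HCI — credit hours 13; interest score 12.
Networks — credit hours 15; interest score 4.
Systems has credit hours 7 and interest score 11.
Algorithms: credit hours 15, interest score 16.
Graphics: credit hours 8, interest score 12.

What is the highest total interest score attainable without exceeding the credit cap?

Allowing fractional choices, the relaxed optimum would be about 56.5, but courses are indivisible.
Databases + Systems + Algorithms + Graphics: credit hours 16 + 7 + 15 + 8 = 46 ≤ 54, interest score 8 + 11 + 16 + 12 = 47.
HCI + Systems + Algorithms + Graphics: credit hours 13 + 7 + 15 + 8 = 43 ≤ 54, interest score 12 + 11 + 16 + 12 = 51.
Databases + HCI + Algorithms + Graphics: credit hours 16 + 13 + 15 + 8 = 52 ≤ 54, interest score 8 + 12 + 16 + 12 = 48.
Best is HCI, Systems, Algorithms, and Graphics with total interest score 51.

51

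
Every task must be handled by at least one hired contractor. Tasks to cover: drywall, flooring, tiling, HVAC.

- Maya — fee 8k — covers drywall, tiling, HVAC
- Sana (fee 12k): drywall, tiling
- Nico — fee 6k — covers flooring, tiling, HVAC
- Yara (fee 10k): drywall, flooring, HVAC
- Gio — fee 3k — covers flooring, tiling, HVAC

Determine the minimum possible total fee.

This is an integer covering problem.
Choose Maya and Gio: together they cover drywall, flooring, tiling, HVAC — every task.
Total fee: 8 + 3 = 11.
No cover costs less than 11.

11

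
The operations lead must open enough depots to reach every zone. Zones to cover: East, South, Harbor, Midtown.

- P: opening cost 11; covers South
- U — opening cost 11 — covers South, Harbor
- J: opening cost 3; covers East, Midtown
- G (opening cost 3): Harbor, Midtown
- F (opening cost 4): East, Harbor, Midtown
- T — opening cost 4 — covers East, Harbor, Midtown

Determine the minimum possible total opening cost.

14

Choose U and J: together they cover East, South, Harbor, Midtown — every zone.
Total opening cost: 11 + 3 = 14.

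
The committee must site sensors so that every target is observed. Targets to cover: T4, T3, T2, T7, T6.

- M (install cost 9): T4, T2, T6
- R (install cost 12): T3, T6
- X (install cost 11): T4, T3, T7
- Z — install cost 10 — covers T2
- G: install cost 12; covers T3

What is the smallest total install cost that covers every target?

20

This is an integer covering problem.
Choose M and X: together they cover T4, T3, T2, T7, T6 — every target.
Total install cost: 9 + 11 = 20.
No cover costs less than 20.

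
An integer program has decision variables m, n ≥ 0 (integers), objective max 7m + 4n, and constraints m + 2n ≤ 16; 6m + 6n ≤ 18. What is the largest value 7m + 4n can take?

21

(m,n)=(3,0): 1·3+2·0=3≤16, 6·3+6·0=18≤18, objective 21.
(m,n)=(2,1): 1·2+2·1=4≤16, 6·2+6·1=18≤18, objective 18.
The best lattice point is (3,0), giving 21.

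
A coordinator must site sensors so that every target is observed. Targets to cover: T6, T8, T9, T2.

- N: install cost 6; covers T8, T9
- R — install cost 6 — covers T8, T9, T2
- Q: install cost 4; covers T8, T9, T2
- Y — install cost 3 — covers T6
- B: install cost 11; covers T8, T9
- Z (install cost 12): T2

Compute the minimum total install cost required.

Choose Q and Y: together they cover T6, T8, T9, T2 — every target.
Total install cost: 4 + 3 = 7.
No cover costs less than 7.

7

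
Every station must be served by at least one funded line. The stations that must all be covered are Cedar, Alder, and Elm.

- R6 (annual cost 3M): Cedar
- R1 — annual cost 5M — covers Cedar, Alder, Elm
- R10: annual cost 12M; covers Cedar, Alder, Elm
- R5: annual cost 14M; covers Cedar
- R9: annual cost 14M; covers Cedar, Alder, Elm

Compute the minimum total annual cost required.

R1 alone covers Cedar, Alder, Elm — every station.
Total annual cost: 5.
No cover costs less than 5.

5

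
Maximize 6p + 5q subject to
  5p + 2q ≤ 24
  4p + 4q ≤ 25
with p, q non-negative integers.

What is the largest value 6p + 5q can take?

34

(p,q)=(4,2): 5·4+2·2=24≤24, 4·4+4·2=24≤25, objective 34.
(p,q)=(3,3): 5·3+2·3=21≤24, 4·3+4·3=24≤25, objective 33.
(p,q)=(4,1): 5·4+2·1=22≤24, 4·4+4·1=20≤25, objective 29.
Maximum is 34 at (p,q)=(4,2).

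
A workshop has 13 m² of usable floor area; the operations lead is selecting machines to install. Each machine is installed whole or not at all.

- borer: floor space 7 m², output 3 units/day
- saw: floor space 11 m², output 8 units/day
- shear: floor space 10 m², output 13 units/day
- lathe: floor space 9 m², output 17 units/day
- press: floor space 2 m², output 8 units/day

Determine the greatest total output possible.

Treat it as a binary knapsack problem.
Allowing fractional choices, the relaxed optimum would be about 27.6, but machines are indivisible.
lathe: floor space 9 ≤ 13, output 17.
lathe + press: floor space 9 + 2 = 11 ≤ 13, output 17 + 8 = 25.
shear + press: floor space 10 + 2 = 12 ≤ 13, output 13 + 8 = 21.
Best is lathe and press with total output 25.

25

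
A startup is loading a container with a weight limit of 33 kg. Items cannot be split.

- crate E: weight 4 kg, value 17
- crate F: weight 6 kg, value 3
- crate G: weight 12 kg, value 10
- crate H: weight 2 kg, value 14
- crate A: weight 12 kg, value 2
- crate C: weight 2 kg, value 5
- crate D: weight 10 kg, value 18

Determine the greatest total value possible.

64

This is a 0-1 knapsack instance.
Take crate E, crate G, crate H, crate C, and crate D: weight 4 + 12 + 2 + 2 + 10 = 30 ≤ 33, value 17 + 10 + 14 + 5 + 18 = 64.
No other feasible combination does better.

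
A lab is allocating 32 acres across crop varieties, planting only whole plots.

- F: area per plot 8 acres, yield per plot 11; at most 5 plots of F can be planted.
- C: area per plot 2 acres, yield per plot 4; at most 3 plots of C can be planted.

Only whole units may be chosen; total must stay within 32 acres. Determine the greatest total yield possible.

45

4×F: area 32 ≤ 32, yield 4·11 = 44.
3×F and 3×C: area 30 ≤ 32, yield 3·11 + 3·4 = 45.
Best is 45.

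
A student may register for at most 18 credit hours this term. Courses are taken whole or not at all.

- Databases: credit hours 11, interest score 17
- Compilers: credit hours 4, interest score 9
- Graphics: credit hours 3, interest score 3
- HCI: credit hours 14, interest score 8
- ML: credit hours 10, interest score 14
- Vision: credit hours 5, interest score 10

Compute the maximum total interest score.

Allowing fractional choices, the relaxed optimum would be about 32.9, but courses are indivisible.
Graphics + ML + Vision: credit hours 3 + 10 + 5 = 18 ≤ 18, interest score 3 + 14 + 10 = 27.
Databases + Vision: credit hours 11 + 5 = 16 ≤ 18, interest score 17 + 10 = 27.
Databases + Compilers + Graphics: credit hours 11 + 4 + 3 = 18 ≤ 18, interest score 17 + 9 + 3 = 29.
Best is Databases, Compilers, and Graphics with total interest score 29.

29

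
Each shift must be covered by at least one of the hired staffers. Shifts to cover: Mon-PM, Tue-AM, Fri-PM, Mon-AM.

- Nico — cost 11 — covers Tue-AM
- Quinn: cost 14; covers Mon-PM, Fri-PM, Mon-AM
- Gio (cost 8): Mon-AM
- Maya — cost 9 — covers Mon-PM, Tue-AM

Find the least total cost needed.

23

Choose Quinn and Maya: together they cover Mon-PM, Tue-AM, Fri-PM, Mon-AM — every shift.
Total cost: 14 + 9 = 23.
No cover costs less than 23.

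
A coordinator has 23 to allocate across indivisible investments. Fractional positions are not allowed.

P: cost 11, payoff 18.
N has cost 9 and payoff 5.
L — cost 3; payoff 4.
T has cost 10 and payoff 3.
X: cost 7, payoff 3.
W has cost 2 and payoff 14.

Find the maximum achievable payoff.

Allowing fractional choices, the relaxed optimum would be about 39.9, but investments are indivisible.
P + N + W: cost 11 + 9 + 2 = 22 ≤ 23, payoff 18 + 5 + 14 = 37.
P + L + W: cost 11 + 3 + 2 = 16 ≤ 23, payoff 18 + 4 + 14 = 36.
P + L + X + W: cost 11 + 3 + 7 + 2 = 23 ≤ 23, payoff 18 + 4 + 3 + 14 = 39.
Best is P, L, X, and W with total payoff 39.

39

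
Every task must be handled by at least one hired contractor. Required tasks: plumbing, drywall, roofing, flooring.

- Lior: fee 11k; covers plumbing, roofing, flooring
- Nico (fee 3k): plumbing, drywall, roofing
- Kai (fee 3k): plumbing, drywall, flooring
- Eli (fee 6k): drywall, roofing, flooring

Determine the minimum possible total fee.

Choose Nico and Kai: together they cover plumbing, drywall, roofing, flooring — every task.
Total fee: 3 + 3 = 6.
No cover costs less than 6.

6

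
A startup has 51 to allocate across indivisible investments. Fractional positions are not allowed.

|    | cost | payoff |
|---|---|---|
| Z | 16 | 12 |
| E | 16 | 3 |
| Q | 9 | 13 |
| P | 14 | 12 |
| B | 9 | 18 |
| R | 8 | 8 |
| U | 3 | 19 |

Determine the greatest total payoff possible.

Allowing fractional choices, the relaxed optimum would be about 76.0, but investments are indivisible.
Z + Q + P + B + U: cost 16 + 9 + 14 + 9 + 3 = 51 ≤ 51, payoff 12 + 13 + 12 + 18 + 19 = 74.
Q + P + B + R + U: cost 9 + 14 + 9 + 8 + 3 = 43 ≤ 51, payoff 13 + 12 + 18 + 8 + 19 = 70.
Best is Z, Q, P, B, and U with total payoff 74.

74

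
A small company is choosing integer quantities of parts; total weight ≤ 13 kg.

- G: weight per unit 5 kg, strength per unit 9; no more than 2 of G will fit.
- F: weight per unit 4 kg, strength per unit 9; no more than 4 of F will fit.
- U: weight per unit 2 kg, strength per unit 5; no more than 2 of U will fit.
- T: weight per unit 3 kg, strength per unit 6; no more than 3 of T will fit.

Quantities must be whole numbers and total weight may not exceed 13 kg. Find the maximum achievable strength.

This is a bounded integer knapsack.
U has the best ratio (5/2); taking only U gives at most 2×5 = 10 (stopped by the supply cap of 2).
Mixing does better — 2×F, 1×U, and 1×T: weight 13 ≤ 13, strength 2·9 + 1·5 + 1·6 = 29.

29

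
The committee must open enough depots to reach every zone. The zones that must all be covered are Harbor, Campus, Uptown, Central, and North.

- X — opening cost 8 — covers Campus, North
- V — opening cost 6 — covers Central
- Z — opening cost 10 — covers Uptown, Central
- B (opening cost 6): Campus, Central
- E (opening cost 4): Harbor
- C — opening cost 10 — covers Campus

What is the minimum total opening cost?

This is an integer covering problem.
The greedy cost-per-new-zone heuristic would pick B, E, X, and Z for 28, but a cheaper cover exists.
Choose X, Z, and E: together they cover Harbor, Campus, Uptown, Central, North — every zone.
Total opening cost: 8 + 10 + 4 = 22.
No cover costs less than 22.

22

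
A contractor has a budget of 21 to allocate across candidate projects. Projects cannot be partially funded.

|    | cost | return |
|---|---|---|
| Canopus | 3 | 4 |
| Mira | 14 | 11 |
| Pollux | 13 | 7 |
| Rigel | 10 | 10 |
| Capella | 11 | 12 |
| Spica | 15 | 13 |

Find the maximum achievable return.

Rigel + Capella: cost 10 + 11 = 21 ≤ 21, return 10 + 12 = 22.
Canopus + Spica: cost 3 + 15 = 18 ≤ 21, return 4 + 13 = 17.
Canopus + Capella: cost 3 + 11 = 14 ≤ 21, return 4 + 12 = 16.
Best is Rigel and Capella with total return 22.

22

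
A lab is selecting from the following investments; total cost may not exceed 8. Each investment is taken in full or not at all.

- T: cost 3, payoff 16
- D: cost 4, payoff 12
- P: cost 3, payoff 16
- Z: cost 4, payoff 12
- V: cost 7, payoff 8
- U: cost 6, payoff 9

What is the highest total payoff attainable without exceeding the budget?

32

Take T and P: cost 3 + 3 = 6 ≤ 8, payoff 16 + 16 = 32.
No other feasible combination does better.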